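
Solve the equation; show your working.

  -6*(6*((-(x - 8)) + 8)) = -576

Step 1. [-6*(6*((-(x - 8)) + 8)) = -576] leading coefficient -6: divide by -6, so div: 6*((-(x - 8)) + 8) = 96.
Step 2. [6*((-(x - 8)) + 8) = 96] 6·(inner) — divide through by 6 ⇒ div: (-(x - 8)) + 8 = 16.
Step 3. [(-(x - 8)) + 8 = 16] the outer +8 inverts by subtracting 8, so sub: -(x - 8) = 8.
Step 4. [-(x - 8) = 8] flip signs both sides, so neg: x - 8 = -8.
Step 5. [x - 8 = -8] peel the -8: add 8 from each side ⇒ sub: x = 0.

Answer: x ∈ {0}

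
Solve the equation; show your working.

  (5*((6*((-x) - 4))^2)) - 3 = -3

Step 1. [(5*((6*((-x) - 4))^2)) - 3 = -3] peel the -3: add 3 from each side, so sub: 5*((6*((-x) - 4))^2) = 0.
Step 2. [5*((6*((-x) - 4))^2) = 0] 5 out front; divide by 5, so div: (6*((-x) - 4))^2 = 0.
Step 3. [(6*((-x) - 4))^2 = 0] LHS squared, RHS 0 ≥ 0: apply √ (±) ⇒ sqrt: 6*((-x) - 4) = 0.
Step 4. [6*((-x) - 4) = 0] divide by the outer 6 ⇒ div: (-x) - 4 = 0.
Step 5. [(-x) - 4 = 0] add 4: x sits inside (… - 4) ⇒ sub: -x = 4.
Step 6. [-x = 4] leading − — multiply by −1. So neg: x = -4.

Answer: x ∈ {-4}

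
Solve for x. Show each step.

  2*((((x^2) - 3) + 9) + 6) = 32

Step 1. [2*((((x^2) - 3) + 9) + 6) = 32] 2·(inner) — divide through by 2, so div: (((x^2) - 3) + 9) + 6 = 16.
Step 2. [(((x^2) - 3) + 9) + 6 = 16] the outer +6 inverts by subtracting 6 ⇒ sub: ((x^2) - 3) + 9 = 10.
Step 3. [((x^2) - 3) + 9 = 10] +9 is outermost — subtract 9 both sides, so sub: (x^2) - 3 = 1.
Step 4. [(x^2) - 3 = 1] the outer -3 inverts by adding 3 ⇒ sub: x^2 = 4.
Step 5. [x^2 = 4] √ both sides: 4 ≥ 0 gives two branches ⇒ sqrt: x = 2 or -2.

Answer: x ∈ {-2, 2}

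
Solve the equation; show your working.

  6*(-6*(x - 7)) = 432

Step 1. [6*(-6*(x - 7)) = 432] 6·(inner) — divide through by 6 ⇒ div: -6*(x - 7) = 72.
Step 2. [-6*(x - 7) = 72] -6·(inner) — divide through by -6, so div: x - 7 = -12.
Step 3. [x - 7 = -12] the outer -7 inverts by adding 7 ⇒ sub: x = -5.

Answer: x ∈ {-5}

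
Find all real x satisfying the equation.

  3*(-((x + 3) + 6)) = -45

Step 1. [3*(-((x + 3) + 6)) = -45] 3 out front; divide by 3, so div: -((x + 3) + 6) = -15.
Step 2. [-((x + 3) + 6) = -15] leading − — multiply by −1, so neg: (x + 3) + 6 = 15.
Step 3. [(x + 3) + 6 = 15] +6 is outermost — subtract 6 both sides, so sub: x + 3 = 9.
Step 4. [x + 3 = 9] subtract 3: x sits inside (… + 3) ⇒ sub: x = 6.

Answer: x ∈ {6}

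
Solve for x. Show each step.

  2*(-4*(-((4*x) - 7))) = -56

Step 1. [2*(-4*(-((4*x) - 7))) = -56] 2·(inner) — divide through by 2, so div: -4*(-((4*x) - 7)) = -28.
Step 2. [-4*(-((4*x) - 7)) = -28] LHS = -4·(…); ÷-4 both sides. So div: -((4*x) - 7) = 7.
Step 3. [-((4*x) - 7) = 7] flip signs both sides, so neg: (4*x) - 7 = -7.
Step 4. [(4*x) - 7 = -7] the outer -7 inverts by adding 7 ⇒ sub: 4*x = 0.
Step 5. [4*x = 0] 4 out front; divide by 4, so div: x = 0.

Answer: x ∈ {0}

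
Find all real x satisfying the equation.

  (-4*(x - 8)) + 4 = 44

Step 1. [(-4*(x - 8)) + 4 = 44] peel the +4: subtract 4 from each side ⇒ sub: -4*(x - 8) = 40.
Step 2. [-4*(x - 8) = 40] divide by the outer -4 ⇒ div: x - 8 = -10.
Step 3. [x - 8 = -10] -8 is outermost — add 8 both sides, so sub: x = -2.

Answer: x ∈ {-2}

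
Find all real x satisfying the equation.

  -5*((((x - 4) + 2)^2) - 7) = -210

Step 1. [-5*((((x - 4) + 2)^2) - 7) = -210] leading coefficient -5: divide by -5 ⇒ div: (((x - 4) + 2)^2) - 7 = 42.
Step 2. [(((x - 4) + 2)^2) - 7 = 42] peel the -7: add 7 from each side, so sub: ((x - 4) + 2)^2 = 49.
Step 3. [((x - 4) + 2)^2 = 49] LHS squared, RHS 49 ≥ 0: apply √ (±), so sqrt: (x - 4) + 2 = 7 or -7.
Step 4. [(x - 4) + 2 = 7 or -7] the outer +2 inverts by subtracting 2, so sub: x - 4 = 5 or -9.
Step 5. [x - 4 = 5 or -9] peel the -4: add 4 from each side. So sub: x = 9 or -5.

Answer: x ∈ {-5, 9}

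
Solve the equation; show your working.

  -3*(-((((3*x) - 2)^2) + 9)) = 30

Step 1. [-3*(-((((3*x) - 2)^2) + 9)) = 30] -3 out front; divide by -3 ⇒ div: -((((3*x) - 2)^2) + 9) = -10.
Step 2. [-((((3*x) - 2)^2) + 9) = -10] LHS negated; negate both sides, so neg: (((3*x) - 2)^2) + 9 = 10.
Step 3. [(((3*x) - 2)^2) + 9 = 10] the outer +9 inverts by subtracting 9. So sub: ((3*x) - 2)^2 = 1.
Step 4. [((3*x) - 2)^2 = 1] 1 ≥ 0, LHS is (·)² — take ±√, so sqrt: (3*x) - 2 = 1 or -1.
Step 5. [(3*x) - 2 = 1 or -1] peel the -2: add 2 from each side ⇒ sub: 3*x = 3 or 1.
Step 6. [3*x = 3 or 1] LHS = 3·(…); ÷3 both sides. So div: x = 1 or 1/3.

Answer: x ∈ {1/3, 1}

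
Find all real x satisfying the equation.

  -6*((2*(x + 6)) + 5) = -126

Step 1. [-6*((2*(x + 6)) + 5) = -126] -6 out front; divide by -6. So div: (2*(x + 6)) + 5 = 21.
Step 2. [(2*(x + 6)) + 5 = 21] subtract 5: x sits inside (… + 5) ⇒ sub: 2*(x + 6) = 16.
Step 3. [2*(x + 6) = 16] leading coefficient 2: divide by 2, so div: x + 6 = 8.
Step 4. [x + 6 = 8] subtract 6: x sits inside (… + 6) ⇒ sub: x = 2.

Answer: x ∈ {2}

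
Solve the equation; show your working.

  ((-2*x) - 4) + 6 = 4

Step 1. [((-2*x) - 4) + 6 = 4] +6 is outermost — subtract 6 both sides, so sub: (-2*x) - 4 = -2.
Step 2. [(-2*x) - 4 = -2] -2 | LHS and -2 | -2: pull -2 out ⇒ factor: x + 2 = 1.
Step 3. [x + 2 = 1] +2 is outermost — subtract 2 both sides, so sub: x = -1.

Answer: x ∈ {-1}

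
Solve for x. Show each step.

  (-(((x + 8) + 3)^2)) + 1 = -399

Step 1. [(-(((x + 8) + 3)^2)) + 1 = -399] +1 is outermost — subtract 1 both sides, so sub: -(((x + 8) + 3)^2) = -400.
Step 2. [-(((x + 8) + 3)^2) = -400] leading − — multiply by −1, so neg: ((x + 8) + 3)^2 = 400.
Step 3. [((x + 8) + 3)^2 = 400] LHS squared, RHS 400 ≥ 0: apply √ (±) ⇒ sqrt: (x + 8) + 3 = 20 or -20.
Step 4. [(x + 8) + 3 = 20 or -20] the outer +3 inverts by subtracting 3, so sub: x + 8 = 17 or -23.
Step 5. [x + 8 = 17 or -23] peel the +8: subtract 8 from each side, so sub: x = 9 or -31.

Answer: x ∈ {-31, 9}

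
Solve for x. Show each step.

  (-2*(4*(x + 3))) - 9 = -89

Step 1. [(-2*(4*(x + 3))) - 9 = -89] the outer -9 inverts by adding 9. So sub: -2*(4*(x + 3)) = -80.
Step 2. [-2*(4*(x + 3)) = -80] LHS = -2·(…); ÷-2 both sides. So div: 4*(x + 3) = 40.
Step 3. [4*(x + 3) = 40] divide by the outer 4. So div: x + 3 = 10.
Step 4. [x + 3 = 10] the outer +3 inverts by subtracting 3 ⇒ sub: x = 7.

Answer: x ∈ {7}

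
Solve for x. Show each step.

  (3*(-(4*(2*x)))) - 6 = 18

Step 1. [(3*(-(4*(2*x)))) - 6 = 18] 3 divides every term; factor it out, so factor: (-(4*(2*x))) - 2 = 6.
Step 2. [(-(4*(2*x))) - 2 = 6] peel the -2: add 2 from each side ⇒ sub: -(4*(2*x)) = 8.
Step 3. [-(4*(2*x)) = 8] leading − — multiply by −1 ⇒ neg: 4*(2*x) = -8.
Step 4. [4*(2*x) = -8] 4·(inner) — divide through by 4 ⇒ div: 2*x = -2.
Step 5. [2*x = -2] LHS = 2·(…); ÷2 both sides, so div: x = -1.

Answer: x ∈ {-1}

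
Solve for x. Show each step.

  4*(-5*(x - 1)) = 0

Step 1. [4*(-5*(x - 1)) = 0] 4 out front; divide by 4, so div: -5*(x - 1) = 0.
Step 2. [-5*(x - 1) = 0] leading coefficient -5: divide by -5, so div: x - 1 = 0.
Step 3. [x - 1 = 0] the outer -1 inverts by adding 1, so sub: x = 1.

Answer: x ∈ {1}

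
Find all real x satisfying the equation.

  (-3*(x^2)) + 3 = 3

Step 1. [(-3*(x^2)) + 3 = 3] peel the +3: subtract 3 from each side, so sub: -3*(x^2) = 0.
Step 2. [-3*(x^2) = 0] -3·(inner) — divide through by -3 ⇒ div: x^2 = 0.
Step 3. [x^2 = 0] LHS squared, RHS 0 ≥ 0: apply √ (±) ⇒ sqrt: x = 0.

Answer: x ∈ {0}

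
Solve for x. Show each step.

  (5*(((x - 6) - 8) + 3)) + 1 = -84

Step 1. [(5*(((x - 6) - 8) + 3)) + 1 = -84] subtract 1: x sits inside (… + 1), so sub: 5*(((x - 6) - 8) + 3) = -85.
Step 2. [5*(((x - 6) - 8) + 3) = -85] divide by the outer 5, so div: ((x - 6) - 8) + 3 = -17.
Step 3. [((x - 6) - 8) + 3 = -17] peel the +3: subtract 3 from each side, so sub: (x - 6) - 8 = -20.
Step 4. [(x - 6) - 8 = -20] 8 comes off first (add 8). So sub: x - 6 = -12.
Step 5. [x - 6 = -12] -6 is outermost — add 6 both sides. So sub: x = -6.

Answer: x ∈ {-6}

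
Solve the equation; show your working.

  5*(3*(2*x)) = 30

Step 1. [5*(3*(2*x)) = 30] 5 out front; divide by 5 ⇒ div: 3*(2*x) = 6.
Step 2. [3*(2*x) = 6] leading coefficient 3: divide by 3 ⇒ div: 2*x = 2.
Step 3. [2*x = 2] 2·(inner) — divide through by 2 ⇒ div: x = 1.

Answer: x ∈ {1}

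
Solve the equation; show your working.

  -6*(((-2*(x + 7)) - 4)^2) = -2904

Step 1. [-6*(((-2*(x + 7)) - 4)^2) = -2904] LHS = -6·(…); ÷-6 both sides ⇒ div: ((-2*(x + 7)) - 4)^2 = 484.
Step 2. [((-2*(x + 7)) - 4)^2 = 484] LHS squared, RHS 484 ≥ 0: apply √ (±) ⇒ sqrt: (-2*(x + 7)) - 4 = 22 or -22.
Step 3. [(-2*(x + 7)) - 4 = 22 or -22] -4 is outermost — add 4 both sides. So sub: -2*(x + 7) = 26 or -18.
Step 4. [-2*(x + 7) = 26 or -18] -2·(inner) — divide through by -2, so div: x + 7 = -13 or 9.
Step 5. [x + 7 = -13 or 9] peel the +7: subtract 7 from each side, so sub: x = -20 or 2.

Answer: x ∈ {-20, 2}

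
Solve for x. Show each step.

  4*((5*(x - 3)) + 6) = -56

Step 1. [4*((5*(x - 3)) + 6) = -56] LHS = 4·(…); ÷4 both sides, so div: (5*(x - 3)) + 6 = -14.
Step 2. [(5*(x - 3)) + 6 = -14] subtract 6: x sits inside (… + 6) ⇒ sub: 5*(x - 3) = -20.
Step 3. [5*(x - 3) = -20] 5 out front; divide by 5, so div: x - 3 = -4.
Step 4. [x - 3 = -4] peel the -3: add 3 from each side, so sub: x = -1.

Answer: x ∈ {-1}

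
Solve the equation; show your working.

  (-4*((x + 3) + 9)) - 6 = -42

Step 1. [(-4*((x + 3) + 9)) - 6 = -42] -6 is outermost — add 6 both sides. So sub: -4*((x + 3) + 9) = -36.
Step 2. [-4*((x + 3) + 9) = -36] leading coefficient -4: divide by -4 ⇒ div: (x + 3) + 9 = 9.
Step 3. [(x + 3) + 9 = 9] +9 is outermost — subtract 9 both sides ⇒ sub: x + 3 = 0.
Step 4. [x + 3 = 0] subtract 3: x sits inside (… + 3). So sub: x = -3.

Answer: x ∈ {-3}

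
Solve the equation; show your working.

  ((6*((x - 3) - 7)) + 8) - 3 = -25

Step 1. [((6*((x - 3) - 7)) + 8) - 3 = -25] peel the -3: add 3 from each side, so sub: (6*((x - 3) - 7)) + 8 = -22.
Step 2. [(6*((x - 3) - 7)) + 8 = -22] the outer +8 inverts by subtracting 8. So sub: 6*((x - 3) - 7) = -30.
Step 3. [6*((x - 3) - 7) = -30] 6 out front; divide by 6, so div: (x - 3) - 7 = -5.
Step 4. [(x - 3) - 7 = -5] -7 is outermost — add 7 both sides ⇒ sub: x - 3 = 2.
Step 5. [x - 3 = 2] add 3: x sits inside (… - 3). So sub: x = 5.

Answer: x ∈ {5}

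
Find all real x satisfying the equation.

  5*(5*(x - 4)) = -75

Step 1. [5*(5*(x - 4)) = -75] 5·(inner) — divide through by 5, so div: 5*(x - 4) = -15.
Step 2. [5*(x - 4) = -15] LHS = 5·(…); ÷5 both sides. So div: x - 4 = -3.
Step 3. [x - 4 = -3] add 4: x sits inside (… - 4) ⇒ sub: x = 1.

Answer: x ∈ {1}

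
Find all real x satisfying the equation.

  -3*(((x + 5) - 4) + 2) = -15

Step 1. [-3*(((x + 5) - 4) + 2) = -15] -3 out front; divide by -3, so div: ((x + 5) - 4) + 2 = 5.
Step 2. [((x + 5) - 4) + 2 = 5] subtract 2: x sits inside (… + 2). So sub: (x + 5) - 4 = 3.
Step 3. [(x + 5) - 4 = 3] the outer -4 inverts by adding 4 ⇒ sub: x + 5 = 7.
Step 4. [x + 5 = 7] subtract 5: x sits inside (… + 5), so sub: x = 2.

Answer: x ∈ {2}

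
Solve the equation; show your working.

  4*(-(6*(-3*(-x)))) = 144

Step 1. [4*(-(6*(-3*(-x)))) = 144] LHS = 4·(…); ÷4 both sides, so div: -(6*(-3*(-x))) = 36.
Step 2. [-(6*(-3*(-x))) = 36] leading − — multiply by −1, so neg: 6*(-3*(-x)) = -36.
Step 3. [6*(-3*(-x)) = -36] leading coefficient 6: divide by 6. So div: -3*(-x) = -6.
Step 4. [-3*(-x) = -6] LHS = -3·(…); ÷-3 both sides. So div: -x = 2.
Step 5. [-x = 2] LHS negated; negate both sides ⇒ neg: x = -2.

Answer: x ∈ {-2}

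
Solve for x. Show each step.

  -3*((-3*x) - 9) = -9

Step 1. [-3*((-3*x) - 9) = -9] leading coefficient -3: divide by -3 ⇒ div: (-3*x) - 9 = 3.
Step 2. [(-3*x) - 9 = 3] common factor -3 (LHS and 3) — divide through. So factor: x + 3 = -1.
Step 3. [x + 3 = -1] the outer +3 inverts by subtracting 3 ⇒ sub: x = -4.

Answer: x ∈ {-4}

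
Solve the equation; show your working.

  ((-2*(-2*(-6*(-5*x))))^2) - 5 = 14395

Step 1. [((-2*(-2*(-6*(-5*x))))^2) - 5 = 14395] peel the -5: add 5 from each side. So sub: (-2*(-2*(-6*(-5*x))))^2 = 14400.
Step 2. [(-2*(-2*(-6*(-5*x))))^2 = 14400] √ both sides: 14400 ≥ 0 gives two branches, so sqrt: -2*(-2*(-6*(-5*x))) = 120 or -120.
Step 3. [-2*(-2*(-6*(-5*x))) = 120 or -120] leading coefficient -2: divide by -2, so div: -2*(-6*(-5*x)) = -60 or 60.
Step 4. [-2*(-6*(-5*x)) = -60 or 60] -2 out front; divide by -2. So div: -6*(-5*x) = 30 or -30.
Step 5. [-6*(-5*x) = 30 or -30] leading coefficient -6: divide by -6. So div: -5*x = -5 or 5.
Step 6. [-5*x = -5 or 5] LHS = -5·(…); ÷-5 both sides. So div: x = 1 or -1.

Answer: x ∈ {-1, 1}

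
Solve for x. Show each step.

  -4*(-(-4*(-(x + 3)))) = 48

Step 1. [-4*(-(-4*(-(x + 3)))) = 48] -4·(inner) — divide through by -4, so div: -(-4*(-(x + 3))) = -12.
Step 2. [-(-4*(-(x + 3))) = -12] flip signs both sides. So neg: -4*(-(x + 3)) = 12.
Step 3. [-4*(-(x + 3)) = 12] leading coefficient -4: divide by -4. So div: -(x + 3) = -3.
Step 4. [-(x + 3) = -3] flip signs both sides. So neg: x + 3 = 3.
Step 5. [x + 3 = 3] subtract 3: x sits inside (… + 3) ⇒ sub: x = 0.

Answer: x ∈ {0}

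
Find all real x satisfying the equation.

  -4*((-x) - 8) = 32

Step 1. [-4*((-x) - 8) = 32] leading coefficient -4: divide by -4, so div: (-x) - 8 = -8.
Step 2. [(-x) - 8 = -8] the outer -8 inverts by adding 8. So sub: -x = 0.
Step 3. [-x = 0] leading − — multiply by −1. So neg: x = 0.

Answer: x ∈ {0}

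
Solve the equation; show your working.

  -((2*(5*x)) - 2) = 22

Step 1. [-((2*(5*x)) - 2) = 22] LHS negated; negate both sides ⇒ neg: (2*(5*x)) - 2 = -22.
Step 2. [(2*(5*x)) - 2 = -22] the outer -2 inverts by adding 2 ⇒ sub: 2*(5*x) = -20.
Step 3. [2*(5*x) = -20] 2·(inner) — divide through by 2, so div: 5*x = -10.
Step 4. [5*x = -10] 5·(inner) — divide through by 5 ⇒ div: x = -2.

Answer: x ∈ {-2}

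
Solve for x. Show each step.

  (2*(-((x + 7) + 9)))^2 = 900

Step 1. [(2*(-((x + 7) + 9)))^2 = 900] LHS squared, RHS 900 ≥ 0: apply √ (±) ⇒ sqrt: 2*(-((x + 7) + 9)) = 30 or -30.
Step 2. [2*(-((x + 7) + 9)) = 30 or -30] 2 out front; divide by 2, so div: -((x + 7) + 9) = 15 or -15.
Step 3. [-((x + 7) + 9) = 15 or -15] flip signs both sides, so neg: (x + 7) + 9 = -15 or 15.
Step 4. [(x + 7) + 9 = -15 or 15] +9 is outermost — subtract 9 both sides, so sub: x + 7 = -24 or 6.
Step 5. [x + 7 = -24 or 6] +7 is outermost — subtract 7 both sides ⇒ sub: x = -31 or -1.

Answer: x ∈ {-31, -1}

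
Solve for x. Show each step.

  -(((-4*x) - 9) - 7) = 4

Step 1. [-(((-4*x) - 9) - 7) = 4] leading − — multiply by −1. So neg: ((-4*x) - 9) - 7 = -4.
Step 2. [((-4*x) - 9) - 7 = -4] add 7: x sits inside (… - 7), so sub: (-4*x) - 9 = 3.
Step 3. [(-4*x) - 9 = 3] add 9: x sits inside (… - 9), so sub: -4*x = 12.
Step 4. [-4*x = 12] -4 out front; divide by -4 ⇒ div: x = -3.

Answer: x ∈ {-3}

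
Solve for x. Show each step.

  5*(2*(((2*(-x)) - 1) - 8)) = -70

Step 1. [5*(2*(((2*(-x)) - 1) - 8)) = -70] leading coefficient 5: divide by 5 ⇒ div: 2*(((2*(-x)) - 1) - 8) = -14.
Step 2. [2*(((2*(-x)) - 1) - 8) = -14] 2 out front; divide by 2, so div: ((2*(-x)) - 1) - 8 = -7.
Step 3. [((2*(-x)) - 1) - 8 = -7] -8 is outermost — add 8 both sides. So sub: (2*(-x)) - 1 = 1.
Step 4. [(2*(-x)) - 1 = 1] peel the -1: add 1 from each side ⇒ sub: 2*(-x) = 2.
Step 5. [2*(-x) = 2] leading coefficient 2: divide by 2, so div: -x = 1.
Step 6. [-x = 1] flip signs both sides. So neg: x = -1.

Answer: x ∈ {-1}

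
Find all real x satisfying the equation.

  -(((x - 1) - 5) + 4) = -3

Step 1. [-(((x - 1) - 5) + 4) = -3] flip signs both sides, so neg: ((x - 1) - 5) + 4 = 3.
Step 2. [((x - 1) - 5) + 4 = 3] the outer +4 inverts by subtracting 4. So sub: (x - 1) - 5 = -1.
Step 3. [(x - 1) - 5 = -1] 5 comes off first (add 5) ⇒ sub: x - 1 = 4.
Step 4. [x - 1 = 4] add 1: x sits inside (… - 1) ⇒ sub: x = 5.

Answer: x ∈ {5}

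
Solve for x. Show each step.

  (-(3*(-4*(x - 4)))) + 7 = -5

Step 1. [(-(3*(-4*(x - 4)))) + 7 = -5] +7 is outermost — subtract 7 both sides. So sub: -(3*(-4*(x - 4))) = -12.
Step 2. [-(3*(-4*(x - 4))) = -12] flip signs both sides ⇒ neg: 3*(-4*(x - 4)) = 12.
Step 3. [3*(-4*(x - 4)) = 12] divide by the outer 3, so div: -4*(x - 4) = 4.
Step 4. [-4*(x - 4) = 4] LHS = -4·(…); ÷-4 both sides ⇒ div: x - 4 = -1.
Step 5. [x - 4 = -1] peel the -4: add 4 from each side, so sub: x = 3.

Answer: x ∈ {3}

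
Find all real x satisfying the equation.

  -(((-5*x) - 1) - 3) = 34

Step 1. [-(((-5*x) - 1) - 3) = 34] flip signs both sides, so neg: ((-5*x) - 1) - 3 = -34.
Step 2. [((-5*x) - 1) - 3 = -34] the outer -3 inverts by adding 3. So sub: (-5*x) - 1 = -31.
Step 3. [(-5*x) - 1 = -31] -1 is outermost — add 1 both sides, so sub: -5*x = -30.
Step 4. [-5*x = -30] -5 out front; divide by -5. So div: x = 6.

Answer: x ∈ {6}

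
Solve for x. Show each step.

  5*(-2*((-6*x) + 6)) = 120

Step 1. [5*(-2*((-6*x) + 6)) = 120] divide by the outer 5, so div: -2*((-6*x) + 6) = 24.
Step 2. [-2*((-6*x) + 6) = 24] LHS = -2·(…); ÷-2 both sides ⇒ div: (-6*x) + 6 = -12.
Step 3. [(-6*x) + 6 = -12] -6 | LHS and -6 | -12: pull -6 out, so factor: x - 1 = 2.
Step 4. [x - 1 = 2] peel the -1: add 1 from each side ⇒ sub: x = 3.

Answer: x ∈ {3}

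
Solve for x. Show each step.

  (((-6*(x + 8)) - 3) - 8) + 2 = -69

Step 1. [(((-6*(x + 8)) - 3) - 8) + 2 = -69] +2 is outermost — subtract 2 both sides. So sub: ((-6*(x + 8)) - 3) - 8 = -71.
Step 2. [((-6*(x + 8)) - 3) - 8 = -71] peel the -8: add 8 from each side, so sub: (-6*(x + 8)) - 3 = -63.
Step 3. [(-6*(x + 8)) - 3 = -63] 3 comes off first (add 3). So sub: -6*(x + 8) = -60.
Step 4. [-6*(x + 8) = -60] LHS = -6·(…); ÷-6 both sides, so div: x + 8 = 10.
Step 5. [x + 8 = 10] subtract 8: x sits inside (… + 8). So sub: x = 2.

Answer: x ∈ {2}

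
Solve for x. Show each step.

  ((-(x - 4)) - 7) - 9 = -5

Step 1. [((-(x - 4)) - 7) - 9 = -5] 9 comes off first (add 9). So sub: (-(x - 4)) - 7 = 4.
Step 2. [(-(x - 4)) - 7 = 4] the outer -7 inverts by adding 7 ⇒ sub: -(x - 4) = 11.
Step 3. [-(x - 4) = 11] flip signs both sides, so neg: x - 4 = -11.
Step 4. [x - 4 = -11] add 4: x sits inside (… - 4). So sub: x = -7.

Answer: x ∈ {-7}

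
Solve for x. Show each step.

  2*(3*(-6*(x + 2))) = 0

Step 1. [2*(3*(-6*(x + 2))) = 0] 2·(inner) — divide through by 2, so div: 3*(-6*(x + 2)) = 0.
Step 2. [3*(-6*(x + 2)) = 0] 3 out front; divide by 3 ⇒ div: -6*(x + 2) = 0.
Step 3. [-6*(x + 2) = 0] -6·(inner) — divide through by -6 ⇒ div: x + 2 = 0.
Step 4. [x + 2 = 0] 2 comes off first (subtract 2), so sub: x = -2.

Answer: x ∈ {-2}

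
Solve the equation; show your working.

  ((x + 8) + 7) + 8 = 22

Step 1. [((x + 8) + 7) + 8 = 22] peel the +8: subtract 8 from each side, so sub: (x + 8) + 7 = 14.
Step 2. [(x + 8) + 7 = 14] 7 comes off first (subtract 7) ⇒ sub: x + 8 = 7.
Step 3. [x + 8 = 7] subtract 8: x sits inside (… + 8) ⇒ sub: x = -1.

Answer: x ∈ {-1}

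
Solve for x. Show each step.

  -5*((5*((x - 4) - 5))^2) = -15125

Step 1. [-5*((5*((x - 4) - 5))^2) = -15125] LHS = -5·(…); ÷-5 both sides ⇒ div: (5*((x - 4) - 5))^2 = 3025.
Step 2. [(5*((x - 4) - 5))^2 = 3025] LHS squared, RHS 3025 ≥ 0: apply √ (±). So sqrt: 5*((x - 4) - 5) = 55 or -55.
Step 3. [5*((x - 4) - 5) = 55 or -55] 5 out front; divide by 5, so div: (x - 4) - 5 = 11 or -11.
Step 4. [(x - 4) - 5 = 11 or -11] add 5: x sits inside (… - 5), so sub: x - 4 = 16 or -6.
Step 5. [x - 4 = 16 or -6] peel the -4: add 4 from each side, so sub: x = 20 or -2.

Answer: x ∈ {-2, 20}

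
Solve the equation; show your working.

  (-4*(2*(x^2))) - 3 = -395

Step 1. [(-4*(2*(x^2))) - 3 = -395] 3 comes off first (add 3), so sub: -4*(2*(x^2)) = -392.
Step 2. [-4*(2*(x^2)) = -392] -4 out front; divide by -4 ⇒ div: 2*(x^2) = 98.
Step 3. [2*(x^2) = 98] 2 out front; divide by 2, so div: x^2 = 49.
Step 4. [x^2 = 49] LHS squared, RHS 49 ≥ 0: apply √ (±) ⇒ sqrt: x = 7 or -7.

Answer: x ∈ {-7, 7}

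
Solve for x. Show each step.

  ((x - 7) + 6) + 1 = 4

Step 1. [((x - 7) + 6) + 1 = 4] peel the +1: subtract 1 from each side ⇒ sub: (x - 7) + 6 = 3.
Step 2. [(x - 7) + 6 = 3] +6 is outermost — subtract 6 both sides. So sub: x - 7 = -3.
Step 3. [x - 7 = -3] peel the -7: add 7 from each side, so sub: x = 4.

Answer: x ∈ {4}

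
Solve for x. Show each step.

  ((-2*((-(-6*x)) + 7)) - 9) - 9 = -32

Step 1. [((-2*((-(-6*x)) + 7)) - 9) - 9 = -32] peel the -9: add 9 from each side, so sub: (-2*((-(-6*x)) + 7)) - 9 = -23.
Step 2. [(-2*((-(-6*x)) + 7)) - 9 = -23] 9 comes off first (add 9) ⇒ sub: -2*((-(-6*x)) + 7) = -14.
Step 3. [-2*((-(-6*x)) + 7) = -14] divide by the outer -2. So div: (-(-6*x)) + 7 = 7.
Step 4. [(-(-6*x)) + 7 = 7] peel the +7: subtract 7 from each side, so sub: -(-6*x) = 0.
Step 5. [-(-6*x) = 0] leading − — multiply by −1 ⇒ neg: -6*x = 0.
Step 6. [-6*x = 0] divide by the outer -6 ⇒ div: x = 0.

Answer: x ∈ {0}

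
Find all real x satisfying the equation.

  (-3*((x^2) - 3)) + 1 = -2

Step 1. [(-3*((x^2) - 3)) + 1 = -2] 1 comes off first (subtract 1). So sub: -3*((x^2) - 3) = -3.
Step 2. [-3*((x^2) - 3) = -3] leading coefficient -3: divide by -3, so div: (x^2) - 3 = 1.
Step 3. [(x^2) - 3 = 1] the outer -3 inverts by adding 3. So sub: x^2 = 4.
Step 4. [x^2 = 4] √ both sides: 4 ≥ 0 gives two branches ⇒ sqrt: x = 2 or -2.

Answer: x ∈ {-2, 2}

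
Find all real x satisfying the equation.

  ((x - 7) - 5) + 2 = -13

Step 1. [((x - 7) - 5) + 2 = -13] the outer +2 inverts by subtracting 2 ⇒ sub: (x - 7) - 5 = -15.
Step 2. [(x - 7) - 5 = -15] -5 is outermost — add 5 both sides, so sub: x - 7 = -10.
Step 3. [x - 7 = -10] peel the -7: add 7 from each side, so sub: x = -3.

Answer: x ∈ {-3}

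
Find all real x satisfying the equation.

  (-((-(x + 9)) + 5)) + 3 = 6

Step 1. [(-((-(x + 9)) + 5)) + 3 = 6] the outer +3 inverts by subtracting 3, so sub: -((-(x + 9)) + 5) = 3.
Step 2. [-((-(x + 9)) + 5) = 3] flip signs both sides. So neg: (-(x + 9)) + 5 = -3.
Step 3. [(-(x + 9)) + 5 = -3] 5 comes off first (subtract 5), so sub: -(x + 9) = -8.
Step 4. [-(x + 9) = -8] leading − — multiply by −1, so neg: x + 9 = 8.
Step 5. [x + 9 = 8] the outer +9 inverts by subtracting 9. So sub: x = -1.

Answer: x ∈ {-1}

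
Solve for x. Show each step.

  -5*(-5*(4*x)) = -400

Step 1. [-5*(-5*(4*x)) = -400] divide by the outer -5 ⇒ div: -5*(4*x) = 80.
Step 2. [-5*(4*x) = 80] -5·(inner) — divide through by -5 ⇒ div: 4*x = -16.
Step 3. [4*x = -16] divide by the outer 4, so div: x = -4.

Answer: x ∈ {-4}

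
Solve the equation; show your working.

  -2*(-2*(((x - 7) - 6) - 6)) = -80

Step 1. [-2*(-2*(((x - 7) - 6) - 6)) = -80] leading coefficient -2: divide by -2, so div: -2*(((x - 7) - 6) - 6) = 40.
Step 2. [-2*(((x - 7) - 6) - 6) = 40] LHS = -2·(…); ÷-2 both sides, so div: ((x - 7) - 6) - 6 = -20.
Step 3. [((x - 7) - 6) - 6 = -20] -6 is outermost — add 6 both sides. So sub: (x - 7) - 6 = -14.
Step 4. [(x - 7) - 6 = -14] -6 is outermost — add 6 both sides. So sub: x - 7 = -8.
Step 5. [x - 7 = -8] the outer -7 inverts by adding 7 ⇒ sub: x = -1.

Answer: x ∈ {-1}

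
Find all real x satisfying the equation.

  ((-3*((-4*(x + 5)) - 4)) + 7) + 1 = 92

Step 1. [((-3*((-4*(x + 5)) - 4)) + 7) + 1 = 92] subtract 1: x sits inside (… + 1). So sub: (-3*((-4*(x + 5)) - 4)) + 7 = 91.
Step 2. [(-3*((-4*(x + 5)) - 4)) + 7 = 91] the outer +7 inverts by subtracting 7, so sub: -3*((-4*(x + 5)) - 4) = 84.
Step 3. [-3*((-4*(x + 5)) - 4) = 84] divide by the outer -3 ⇒ div: (-4*(x + 5)) - 4 = -28.
Step 4. [(-4*(x + 5)) - 4 = -28] -4 divides every term; factor it out, so factor: (x + 5) + 1 = 7.
Step 5. [(x + 5) + 1 = 7] peel the +1: subtract 1 from each side, so sub: x + 5 = 6.
Step 6. [x + 5 = 6] the outer +5 inverts by subtracting 5. So sub: x = 1.

Answer: x ∈ {1}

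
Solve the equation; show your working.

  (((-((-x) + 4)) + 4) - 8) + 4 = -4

Step 1. [(((-((-x) + 4)) + 4) - 8) + 4 = -4] the outer +4 inverts by subtracting 4 ⇒ sub: ((-((-x) + 4)) + 4) - 8 = -8.
Step 2. [((-((-x) + 4)) + 4) - 8 = -8] 8 comes off first (add 8) ⇒ sub: (-((-x) + 4)) + 4 = 0.
Step 3. [(-((-x) + 4)) + 4 = 0] peel the +4: subtract 4 from each side. So sub: -((-x) + 4) = -4.
Step 4. [-((-x) + 4) = -4] leading − — multiply by −1. So neg: (-x) + 4 = 4.
Step 5. [(-x) + 4 = 4] the outer +4 inverts by subtracting 4. So sub: -x = 0.
Step 6. [-x = 0] leading − — multiply by −1, so neg: x = 0.

Answer: x ∈ {0}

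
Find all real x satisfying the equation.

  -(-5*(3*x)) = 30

Step 1. [-(-5*(3*x)) = 30] flip signs both sides, so neg: -5*(3*x) = -30.
Step 2. [-5*(3*x) = -30] leading coefficient -5: divide by -5. So div: 3*x = 6.
Step 3. [3*x = 6] 3 out front; divide by 3 ⇒ div: x = 2.

Answer: x ∈ {2}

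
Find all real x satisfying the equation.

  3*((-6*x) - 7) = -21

Step 1. [3*((-6*x) - 7) = -21] 3 out front; divide by 3. So div: (-6*x) - 7 = -7.
Step 2. [(-6*x) - 7 = -7] add 7: x sits inside (… - 7) ⇒ sub: -6*x = 0.
Step 3. [-6*x = 0] divide by the outer -6 ⇒ div: x = 0.

Answer: x ∈ {0}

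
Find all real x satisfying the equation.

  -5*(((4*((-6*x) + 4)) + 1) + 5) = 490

Step 1. [-5*(((4*((-6*x) + 4)) + 1) + 5) = 490] LHS = -5·(…); ÷-5 both sides. So div: ((4*((-6*x) + 4)) + 1) + 5 = -98.
Step 2. [((4*((-6*x) + 4)) + 1) + 5 = -98] +5 is outermost — subtract 5 both sides, so sub: (4*((-6*x) + 4)) + 1 = -103.
Step 3. [(4*((-6*x) + 4)) + 1 = -103] peel the +1: subtract 1 from each side, so sub: 4*((-6*x) + 4) = -104.
Step 4. [4*((-6*x) + 4) = -104] leading coefficient 4: divide by 4, so div: (-6*x) + 4 = -26.
Step 5. [(-6*x) + 4 = -26] subtract 4: x sits inside (… + 4), so sub: -6*x = -30.
Step 6. [-6*x = -30] leading coefficient -6: divide by -6, so div: x = 5.

Answer: x ∈ {5}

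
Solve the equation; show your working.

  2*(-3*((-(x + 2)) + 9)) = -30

Step 1. [2*(-3*((-(x + 2)) + 9)) = -30] LHS = 2·(…); ÷2 both sides. So div: -3*((-(x + 2)) + 9) = -15.
Step 2. [-3*((-(x + 2)) + 9) = -15] LHS = -3·(…); ÷-3 both sides. So div: (-(x + 2)) + 9 = 5.
Step 3. [(-(x + 2)) + 9 = 5] subtract 9: x sits inside (… + 9), so sub: -(x + 2) = -4.
Step 4. [-(x + 2) = -4] leading − — multiply by −1. So neg: x + 2 = 4.
Step 5. [x + 2 = 4] +2 is outermost — subtract 2 both sides ⇒ sub: x = 2.

Answer: x ∈ {2}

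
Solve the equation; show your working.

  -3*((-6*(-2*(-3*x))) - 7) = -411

Step 1. [-3*((-6*(-2*(-3*x))) - 7) = -411] divide by the outer -3, so div: (-6*(-2*(-3*x))) - 7 = 137.
Step 2. [(-6*(-2*(-3*x))) - 7 = 137] the outer -7 inverts by adding 7 ⇒ sub: -6*(-2*(-3*x)) = 144.
Step 3. [-6*(-2*(-3*x)) = 144] divide by the outer -6, so div: -2*(-3*x) = -24.
Step 4. [-2*(-3*x) = -24] divide by the outer -2. So div: -3*x = 12.
Step 5. [-3*x = 12] divide by the outer -3. So div: x = -4.

Answer: x ∈ {-4}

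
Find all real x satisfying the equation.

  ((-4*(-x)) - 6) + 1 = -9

Step 1. [((-4*(-x)) - 6) + 1 = -9] 1 comes off first (subtract 1) ⇒ sub: (-4*(-x)) - 6 = -10.
Step 2. [(-4*(-x)) - 6 = -10] peel the -6: add 6 from each side ⇒ sub: -4*(-x) = -4.
Step 3. [-4*(-x) = -4] divide by the outer -4. So div: -x = 1.
Step 4. [-x = 1] flip signs both sides. So neg: x = -1.

Answer: x ∈ {-1}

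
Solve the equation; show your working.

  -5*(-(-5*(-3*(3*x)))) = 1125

Step 1. [-5*(-(-5*(-3*(3*x)))) = 1125] LHS = -5·(…); ÷-5 both sides ⇒ div: -(-5*(-3*(3*x))) = -225.
Step 2. [-(-5*(-3*(3*x))) = -225] leading − — multiply by −1 ⇒ neg: -5*(-3*(3*x)) = 225.
Step 3. [-5*(-3*(3*x)) = 225] leading coefficient -5: divide by -5, so div: -3*(3*x) = -45.
Step 4. [-3*(3*x) = -45] -3·(inner) — divide through by -3, so div: 3*x = 15.
Step 5. [3*x = 15] leading coefficient 3: divide by 3. So div: x = 5.

Answer: x ∈ {5}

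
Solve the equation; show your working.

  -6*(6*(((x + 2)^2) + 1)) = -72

Step 1. [-6*(6*(((x + 2)^2) + 1)) = -72] leading coefficient -6: divide by -6. So div: 6*(((x + 2)^2) + 1) = 12.
Step 2. [6*(((x + 2)^2) + 1) = 12] 6·(inner) — divide through by 6. So div: ((x + 2)^2) + 1 = 2.
Step 3. [((x + 2)^2) + 1 = 2] peel the +1: subtract 1 from each side. So sub: (x + 2)^2 = 1.
Step 4. [(x + 2)^2 = 1] LHS squared, RHS 1 ≥ 0: apply √ (±). So sqrt: x + 2 = 1 or -1.
Step 5. [x + 2 = 1 or -1] subtract 2: x sits inside (… + 2) ⇒ sub: x = -1 or -3.

Answer: x ∈ {-3, -1}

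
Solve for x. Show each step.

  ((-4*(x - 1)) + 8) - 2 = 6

Step 1. [((-4*(x - 1)) + 8) - 2 = 6] add 2: x sits inside (… - 2) ⇒ sub: (-4*(x - 1)) + 8 = 8.
Step 2. [(-4*(x - 1)) + 8 = 8] 8 comes off first (subtract 8), so sub: -4*(x - 1) = 0.
Step 3. [-4*(x - 1) = 0] -4 out front; divide by -4, so div: x - 1 = 0.
Step 4. [x - 1 = 0] the outer -1 inverts by adding 1. So sub: x = 1.

Answer: x ∈ {1}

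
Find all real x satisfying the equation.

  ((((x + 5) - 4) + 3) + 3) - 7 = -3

Step 1. [((((x + 5) - 4) + 3) + 3) - 7 = -3] 7 comes off first (add 7) ⇒ sub: (((x + 5) - 4) + 3) + 3 = 4.
Step 2. [(((x + 5) - 4) + 3) + 3 = 4] subtract 3: x sits inside (… + 3) ⇒ sub: ((x + 5) - 4) + 3 = 1.
Step 3. [((x + 5) - 4) + 3 = 1] peel the +3: subtract 3 from each side. So sub: (x + 5) - 4 = -2.
Step 4. [(x + 5) - 4 = -2] add 4: x sits inside (… - 4) ⇒ sub: x + 5 = 2.
Step 5. [x + 5 = 2] subtract 5: x sits inside (… + 5) ⇒ sub: x = -3.

Answer: x ∈ {-3}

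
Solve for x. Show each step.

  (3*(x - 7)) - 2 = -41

Step 1. [(3*(x - 7)) - 2 = -41] -2 is outermost — add 2 both sides, so sub: 3*(x - 7) = -39.
Step 2. [3*(x - 7) = -39] 3·(inner) — divide through by 3, so div: x - 7 = -13.
Step 3. [x - 7 = -13] the outer -7 inverts by adding 7 ⇒ sub: x = -6.

Answer: x ∈ {-6}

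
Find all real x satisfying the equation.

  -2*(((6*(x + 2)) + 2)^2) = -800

Step 1. [-2*(((6*(x + 2)) + 2)^2) = -800] leading coefficient -2: divide by -2. So div: ((6*(x + 2)) + 2)^2 = 400.
Step 2. [((6*(x + 2)) + 2)^2 = 400] √ both sides: 400 ≥ 0 gives two branches, so sqrt: (6*(x + 2)) + 2 = 20 or -20.
Step 3. [(6*(x + 2)) + 2 = 20 or -20] peel the +2: subtract 2 from each side ⇒ sub: 6*(x + 2) = 18 or -22.
Step 4. [6*(x + 2) = 18 or -22] LHS = 6·(…); ÷6 both sides. So div: x + 2 = 3 or -11/3.
Step 5. [x + 2 = 3 or -11/3] peel the +2: subtract 2 from each side. So sub: x = 1 or -17/3.

Answer: x ∈ {-17/3, 1}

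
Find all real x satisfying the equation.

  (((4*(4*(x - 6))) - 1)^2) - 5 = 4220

Step 1. [(((4*(4*(x - 6))) - 1)^2) - 5 = 4220] peel the -5: add 5 from each side. So sub: ((4*(4*(x - 6))) - 1)^2 = 4225.
Step 2. [((4*(4*(x - 6))) - 1)^2 = 4225] 4225 ≥ 0, LHS is (·)² — take ±√, so sqrt: (4*(4*(x - 6))) - 1 = 65 or -65.
Step 3. [(4*(4*(x - 6))) - 1 = 65 or -65] 1 comes off first (add 1), so sub: 4*(4*(x - 6)) = 66 or -64.
Step 4. [4*(4*(x - 6)) = 66 or -64] divide by the outer 4 ⇒ div: 4*(x - 6) = 33/2 or -16.
Step 5. [4*(x - 6) = 33/2 or -16] 4·(inner) — divide through by 4 ⇒ div: x - 6 = 33/8 or -4.
Step 6. [x - 6 = 33/8 or -4] peel the -6: add 6 from each side, so sub: x = 81/8 or 2.

Answer: x ∈ {2, 81/8}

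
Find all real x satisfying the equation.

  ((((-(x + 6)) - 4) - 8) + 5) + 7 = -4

Step 1. [((((-(x + 6)) - 4) - 8) + 5) + 7 = -4] 7 comes off first (subtract 7) ⇒ sub: (((-(x + 6)) - 4) - 8) + 5 = -11.
Step 2. [(((-(x + 6)) - 4) - 8) + 5 = -11] +5 is outermost — subtract 5 both sides ⇒ sub: ((-(x + 6)) - 4) - 8 = -16.
Step 3. [((-(x + 6)) - 4) - 8 = -16] 8 comes off first (add 8) ⇒ sub: (-(x + 6)) - 4 = -8.
Step 4. [(-(x + 6)) - 4 = -8] peel the -4: add 4 from each side, so sub: -(x + 6) = -4.
Step 5. [-(x + 6) = -4] leading − — multiply by −1, so neg: x + 6 = 4.
Step 6. [x + 6 = 4] subtract 6: x sits inside (… + 6) ⇒ sub: x = -2.

Answer: x ∈ {-2}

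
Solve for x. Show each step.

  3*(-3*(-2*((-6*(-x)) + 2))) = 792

Step 1. [3*(-3*(-2*((-6*(-x)) + 2))) = 792] leading coefficient 3: divide by 3, so div: -3*(-2*((-6*(-x)) + 2)) = 264.
Step 2. [-3*(-2*((-6*(-x)) + 2)) = 264] -3 out front; divide by -3, so div: -2*((-6*(-x)) + 2) = -88.
Step 3. [-2*((-6*(-x)) + 2) = -88] -2·(inner) — divide through by -2 ⇒ div: (-6*(-x)) + 2 = 44.
Step 4. [(-6*(-x)) + 2 = 44] 2 comes off first (subtract 2), so sub: -6*(-x) = 42.
Step 5. [-6*(-x) = 42] divide by the outer -6 ⇒ div: -x = -7.
Step 6. [-x = -7] flip signs both sides ⇒ neg: x = 7.

Answer: x ∈ {7}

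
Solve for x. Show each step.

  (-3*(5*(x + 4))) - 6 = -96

Step 1. [(-3*(5*(x + 4))) - 6 = -96] -3 divides every term; factor it out ⇒ factor: (5*(x + 4)) + 2 = 32.
Step 2. [(5*(x + 4)) + 2 = 32] 2 comes off first (subtract 2), so sub: 5*(x + 4) = 30.
Step 3. [5*(x + 4) = 30] LHS = 5·(…); ÷5 both sides. So div: x + 4 = 6.
Step 4. [x + 4 = 6] 4 comes off first (subtract 4) ⇒ sub: x = 2.

Answer: x ∈ {2}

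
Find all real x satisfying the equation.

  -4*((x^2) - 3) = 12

Step 1. [-4*((x^2) - 3) = 12] -4·(inner) — divide through by -4, so div: (x^2) - 3 = -3.
Step 2. [(x^2) - 3 = -3] 3 comes off first (add 3) ⇒ sub: x^2 = 0.
Step 3. [x^2 = 0] LHS squared, RHS 0 ≥ 0: apply √ (±). So sqrt: x = 0.

Answer: x ∈ {0}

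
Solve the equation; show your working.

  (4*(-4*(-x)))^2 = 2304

Step 1. [(4*(-4*(-x)))^2 = 2304] LHS squared, RHS 2304 ≥ 0: apply √ (±), so sqrt: 4*(-4*(-x)) = 48 or -48.
Step 2. [4*(-4*(-x)) = 48 or -48] 4 out front; divide by 4. So div: -4*(-x) = 12 or -12.
Step 3. [-4*(-x) = 12 or -12] LHS = -4·(…); ÷-4 both sides. So div: -x = -3 or 3.
Step 4. [-x = -3 or 3] leading − — multiply by −1. So neg: x = 3 or -3.

Answer: x ∈ {-3, 3}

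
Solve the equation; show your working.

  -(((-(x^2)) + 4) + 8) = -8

Step 1. [-(((-(x^2)) + 4) + 8) = -8] leading − — multiply by −1 ⇒ neg: ((-(x^2)) + 4) + 8 = 8.
Step 2. [((-(x^2)) + 4) + 8 = 8] 8 comes off first (subtract 8) ⇒ sub: (-(x^2)) + 4 = 0.
Step 3. [(-(x^2)) + 4 = 0] the outer +4 inverts by subtracting 4. So sub: -(x^2) = -4.
Step 4. [-(x^2) = -4] LHS negated; negate both sides ⇒ neg: x^2 = 4.
Step 5. [x^2 = 4] √ both sides: 4 ≥ 0 gives two branches, so sqrt: x = 2 or -2.

Answer: x ∈ {-2, 2}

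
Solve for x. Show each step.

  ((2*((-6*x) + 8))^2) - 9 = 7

Step 1. [((2*((-6*x) + 8))^2) - 9 = 7] the outer -9 inverts by adding 9. So sub: (2*((-6*x) + 8))^2 = 16.
Step 2. [(2*((-6*x) + 8))^2 = 16] LHS squared, RHS 16 ≥ 0: apply √ (±) ⇒ sqrt: 2*((-6*x) + 8) = 4 or -4.
Step 3. [2*((-6*x) + 8) = 4 or -4] LHS = 2·(…); ÷2 both sides ⇒ div: (-6*x) + 8 = 2 or -2.
Step 4. [(-6*x) + 8 = 2 or -2] the outer +8 inverts by subtracting 8, so sub: -6*x = -6 or -10.
Step 5. [-6*x = -6 or -10] divide by the outer -6. So div: x = 1 or 5/3.

Answer: x ∈ {1, 5/3}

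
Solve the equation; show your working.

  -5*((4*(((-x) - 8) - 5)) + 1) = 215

Step 1. [-5*((4*(((-x) - 8) - 5)) + 1) = 215] -5 out front; divide by -5. So div: (4*(((-x) - 8) - 5)) + 1 = -43.
Step 2. [(4*(((-x) - 8) - 5)) + 1 = -43] 1 comes off first (subtract 1), so sub: 4*(((-x) - 8) - 5) = -44.
Step 3. [4*(((-x) - 8) - 5) = -44] 4 out front; divide by 4 ⇒ div: ((-x) - 8) - 5 = -11.
Step 4. [((-x) - 8) - 5 = -11] the outer -5 inverts by adding 5. So sub: (-x) - 8 = -6.
Step 5. [(-x) - 8 = -6] -8 is outermost — add 8 both sides ⇒ sub: -x = 2.
Step 6. [-x = 2] LHS negated; negate both sides. So neg: x = -2.

Answer: x ∈ {-2}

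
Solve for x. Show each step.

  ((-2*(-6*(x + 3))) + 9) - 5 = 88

Step 1. [((-2*(-6*(x + 3))) + 9) - 5 = 88] peel the -5: add 5 from each side ⇒ sub: (-2*(-6*(x + 3))) + 9 = 93.
Step 2. [(-2*(-6*(x + 3))) + 9 = 93] the outer +9 inverts by subtracting 9. So sub: -2*(-6*(x + 3)) = 84.
Step 3. [-2*(-6*(x + 3)) = 84] -2·(inner) — divide through by -2 ⇒ div: -6*(x + 3) = -42.
Step 4. [-6*(x + 3) = -42] leading coefficient -6: divide by -6. So div: x + 3 = 7.
Step 5. [x + 3 = 7] +3 is outermost — subtract 3 both sides. So sub: x = 4.

Answer: x ∈ {4}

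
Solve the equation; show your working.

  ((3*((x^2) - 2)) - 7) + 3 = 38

Step 1. [((3*((x^2) - 2)) - 7) + 3 = 38] the outer +3 inverts by subtracting 3 ⇒ sub: (3*((x^2) - 2)) - 7 = 35.
Step 2. [(3*((x^2) - 2)) - 7 = 35] 7 comes off first (add 7) ⇒ sub: 3*((x^2) - 2) = 42.
Step 3. [3*((x^2) - 2) = 42] 3 out front; divide by 3, so div: (x^2) - 2 = 14.
Step 4. [(x^2) - 2 = 14] 2 comes off first (add 2), so sub: x^2 = 16.
Step 5. [x^2 = 16] √ both sides: 16 ≥ 0 gives two branches ⇒ sqrt: x = 4 or -4.

Answer: x ∈ {-4, 4}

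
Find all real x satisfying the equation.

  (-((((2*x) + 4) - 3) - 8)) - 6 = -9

Step 1. [(-((((2*x) + 4) - 3) - 8)) - 6 = -9] 6 comes off first (add 6), so sub: -((((2*x) + 4) - 3) - 8) = -3.
Step 2. [-((((2*x) + 4) - 3) - 8) = -3] LHS negated; negate both sides. So neg: (((2*x) + 4) - 3) - 8 = 3.
Step 3. [(((2*x) + 4) - 3) - 8 = 3] add 8: x sits inside (… - 8). So sub: ((2*x) + 4) - 3 = 11.
Step 4. [((2*x) + 4) - 3 = 11] peel the -3: add 3 from each side, so sub: (2*x) + 4 = 14.
Step 5. [(2*x) + 4 = 14] 2 divides every term; factor it out ⇒ factor: x + 2 = 7.
Step 6. [x + 2 = 7] the outer +2 inverts by subtracting 2 ⇒ sub: x = 5.

Answer: x ∈ {5}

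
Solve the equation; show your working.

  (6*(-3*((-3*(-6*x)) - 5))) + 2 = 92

Step 1. [(6*(-3*((-3*(-6*x)) - 5))) + 2 = 92] 2 comes off first (subtract 2), so sub: 6*(-3*((-3*(-6*x)) - 5)) = 90.
Step 2. [6*(-3*((-3*(-6*x)) - 5)) = 90] 6·(inner) — divide through by 6 ⇒ div: -3*((-3*(-6*x)) - 5) = 15.
Step 3. [-3*((-3*(-6*x)) - 5) = 15] -3 out front; divide by -3, so div: (-3*(-6*x)) - 5 = -5.
Step 4. [(-3*(-6*x)) - 5 = -5] peel the -5: add 5 from each side, so sub: -3*(-6*x) = 0.
Step 5. [-3*(-6*x) = 0] leading coefficient -3: divide by -3. So div: -6*x = 0.
Step 6. [-6*x = 0] divide by the outer -6, so div: x = 0.

Answer: x ∈ {0}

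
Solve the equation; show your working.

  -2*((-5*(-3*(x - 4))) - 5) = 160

Step 1. [-2*((-5*(-3*(x - 4))) - 5) = 160] -2 out front; divide by -2, so div: (-5*(-3*(x - 4))) - 5 = -80.
Step 2. [(-5*(-3*(x - 4))) - 5 = -80] peel the -5: add 5 from each side ⇒ sub: -5*(-3*(x - 4)) = -75.
Step 3. [-5*(-3*(x - 4)) = -75] divide by the outer -5. So div: -3*(x - 4) = 15.
Step 4. [-3*(x - 4) = 15] -3·(inner) — divide through by -3 ⇒ div: x - 4 = -5.
Step 5. [x - 4 = -5] the outer -4 inverts by adding 4, so sub: x = -1.

Answer: x ∈ {-1}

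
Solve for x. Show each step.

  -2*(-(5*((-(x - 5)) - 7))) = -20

Step 1. [-2*(-(5*((-(x - 5)) - 7))) = -20] LHS = -2·(…); ÷-2 both sides, so div: -(5*((-(x - 5)) - 7)) = 10.
Step 2. [-(5*((-(x - 5)) - 7)) = 10] LHS negated; negate both sides, so neg: 5*((-(x - 5)) - 7) = -10.
Step 3. [5*((-(x - 5)) - 7) = -10] 5·(inner) — divide through by 5. So div: (-(x - 5)) - 7 = -2.
Step 4. [(-(x - 5)) - 7 = -2] -7 is outermost — add 7 both sides ⇒ sub: -(x - 5) = 5.
Step 5. [-(x - 5) = 5] LHS negated; negate both sides. So neg: x - 5 = -5.
Step 6. [x - 5 = -5] 5 comes off first (add 5) ⇒ sub: x = 0.

Answer: x ∈ {0}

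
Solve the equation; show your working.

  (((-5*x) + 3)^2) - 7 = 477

Step 1. [(((-5*x) + 3)^2) - 7 = 477] -7 is outermost — add 7 both sides. So sub: ((-5*x) + 3)^2 = 484.
Step 2. [((-5*x) + 3)^2 = 484] 484 ≥ 0, LHS is (·)² — take ±√. So sqrt: (-5*x) + 3 = 22 or -22.
Step 3. [(-5*x) + 3 = 22 or -22] subtract 3: x sits inside (… + 3). So sub: -5*x = 19 or -25.
Step 4. [-5*x = 19 or -25] leading coefficient -5: divide by -5 ⇒ div: x = -19/5 or 5.

Answer: x ∈ {-19/5, 5}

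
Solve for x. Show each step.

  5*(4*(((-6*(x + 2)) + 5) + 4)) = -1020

Step 1. [5*(4*(((-6*(x + 2)) + 5) + 4)) = -1020] divide by the outer 5 ⇒ div: 4*(((-6*(x + 2)) + 5) + 4) = -204.
Step 2. [4*(((-6*(x + 2)) + 5) + 4) = -204] leading coefficient 4: divide by 4, so div: ((-6*(x + 2)) + 5) + 4 = -51.
Step 3. [((-6*(x + 2)) + 5) + 4 = -51] subtract 4: x sits inside (… + 4). So sub: (-6*(x + 2)) + 5 = -55.
Step 4. [(-6*(x + 2)) + 5 = -55] subtract 5: x sits inside (… + 5). So sub: -6*(x + 2) = -60.
Step 5. [-6*(x + 2) = -60] divide by the outer -6, so div: x + 2 = 10.
Step 6. [x + 2 = 10] 2 comes off first (subtract 2), so sub: x = 8.

Answer: x ∈ {8}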